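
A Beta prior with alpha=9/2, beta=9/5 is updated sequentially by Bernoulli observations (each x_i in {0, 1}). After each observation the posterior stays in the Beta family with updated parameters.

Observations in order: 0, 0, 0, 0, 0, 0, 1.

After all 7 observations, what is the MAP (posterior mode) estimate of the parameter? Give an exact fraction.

obs 1: x=0 → posterior Beta(9/2, 14/5)
obs 2: x=0 → posterior Beta(9/2, 19/5)
obs 3: x=0 → posterior Beta(9/2, 24/5)
obs 4: x=0 → posterior Beta(9/2, 29/5)
obs 5: x=0 → posterior Beta(9/2, 34/5)
obs 6: x=0 → posterior Beta(9/2, 39/5)
obs 7: x=1 → posterior Beta(11/2, 39/5)

45/113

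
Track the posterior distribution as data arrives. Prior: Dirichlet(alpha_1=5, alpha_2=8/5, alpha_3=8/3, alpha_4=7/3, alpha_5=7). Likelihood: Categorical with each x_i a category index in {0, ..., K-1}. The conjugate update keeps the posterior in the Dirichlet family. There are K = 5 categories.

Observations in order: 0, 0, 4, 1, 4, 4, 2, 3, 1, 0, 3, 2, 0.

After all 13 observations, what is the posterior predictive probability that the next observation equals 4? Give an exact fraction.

25/79

obs 1: x=0 → posterior Dirichlet(6, 8/5, 8/3, 7/3, 7)
obs 2: x=0 → posterior Dirichlet(7, 8/5, 8/3, 7/3, 7)
obs 3: x=4 → posterior Dirichlet(7, 8/5, 8/3, 7/3, 8)
obs 4: x=1 → posterior Dirichlet(7, 13/5, 8/3, 7/3, 8)
obs 5: x=4 → posterior Dirichlet(7, 13/5, 8/3, 7/3, 9)
obs 6: x=4 → posterior Dirichlet(7, 13/5, 8/3, 7/3, 10)
obs 7: x=2 → posterior Dirichlet(7, 13/5, 11/3, 7/3, 10)
obs 8: x=3 → posterior Dirichlet(7, 13/5, 11/3, 10/3, 10)
obs 9: x=1 → posterior Dirichlet(7, 18/5, 11/3, 10/3, 10)
obs 10: x=0 → posterior Dirichlet(8, 18/5, 11/3, 10/3, 10)
obs 11: x=3 → posterior Dirichlet(8, 18/5, 11/3, 13/3, 10)
obs 12: x=2 → posterior Dirichlet(8, 18/5, 14/3, 13/3, 10)
obs 13: x=0 → posterior Dirichlet(9, 18/5, 14/3, 13/3, 10)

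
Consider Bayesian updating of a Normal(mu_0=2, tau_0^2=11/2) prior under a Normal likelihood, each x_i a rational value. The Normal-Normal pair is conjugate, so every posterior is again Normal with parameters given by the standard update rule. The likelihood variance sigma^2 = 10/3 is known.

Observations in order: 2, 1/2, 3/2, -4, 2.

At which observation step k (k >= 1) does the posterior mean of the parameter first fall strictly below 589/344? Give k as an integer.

obs 1: x=2 → posterior Normal(2, 110/53)
obs 2: x=1/2 → posterior Normal(245/172, 55/43)
obs 3: x=3/2 → posterior Normal(172/119, 110/119)
obs 4: x=-4 → posterior Normal(5/19, 55/76)
obs 5: x=2 → posterior Normal(106/185, 22/37)

k = 2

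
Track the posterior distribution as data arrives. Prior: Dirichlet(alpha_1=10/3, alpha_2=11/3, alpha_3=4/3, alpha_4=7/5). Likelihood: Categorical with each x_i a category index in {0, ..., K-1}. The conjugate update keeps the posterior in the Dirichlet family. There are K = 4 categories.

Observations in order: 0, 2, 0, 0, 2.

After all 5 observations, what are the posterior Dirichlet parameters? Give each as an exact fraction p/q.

obs 1: x=0 → posterior Dirichlet(13/3, 11/3, 4/3, 7/5)
obs 2: x=2 → posterior Dirichlet(13/3, 11/3, 7/3, 7/5)
obs 3: x=0 → posterior Dirichlet(16/3, 11/3, 7/3, 7/5)
obs 4: x=0 → posterior Dirichlet(19/3, 11/3, 7/3, 7/5)
obs 5: x=2 → posterior Dirichlet(19/3, 11/3, 10/3, 7/5)

alpha_1=19/3, alpha_2=11/3, alpha_3=10/3, alpha_4=7/5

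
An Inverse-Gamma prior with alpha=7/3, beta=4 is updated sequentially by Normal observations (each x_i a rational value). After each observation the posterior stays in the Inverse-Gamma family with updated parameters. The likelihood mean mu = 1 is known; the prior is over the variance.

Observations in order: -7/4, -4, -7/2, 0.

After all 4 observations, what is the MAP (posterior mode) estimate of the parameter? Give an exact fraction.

obs 1: x=-7/4 → posterior Inverse-Gamma(17/6, 249/32)
obs 2: x=-4 → posterior Inverse-Gamma(10/3, 649/32)
obs 3: x=-7/2 → posterior Inverse-Gamma(23/6, 973/32)
obs 4: x=0 → posterior Inverse-Gamma(13/3, 989/32)

2967/512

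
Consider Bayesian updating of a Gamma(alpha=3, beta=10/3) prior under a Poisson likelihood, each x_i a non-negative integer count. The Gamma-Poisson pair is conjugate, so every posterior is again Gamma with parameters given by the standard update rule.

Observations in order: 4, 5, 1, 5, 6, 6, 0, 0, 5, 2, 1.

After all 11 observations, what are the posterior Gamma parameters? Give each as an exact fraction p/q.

alpha=38, beta=43/3

obs 1: x=4 → posterior Gamma(7, 13/3)
obs 2: x=5 → posterior Gamma(12, 16/3)
obs 3: x=1 → posterior Gamma(13, 19/3)
obs 4: x=5 → posterior Gamma(18, 22/3)
obs 5: x=6 → posterior Gamma(24, 25/3)
obs 6: x=6 → posterior Gamma(30, 28/3)
obs 7: x=0 → posterior Gamma(30, 31/3)
obs 8: x=0 → posterior Gamma(30, 34/3)
obs 9: x=5 → posterior Gamma(35, 37/3)
obs 10: x=2 → posterior Gamma(37, 40/3)
obs 11: x=1 → posterior Gamma(38, 43/3)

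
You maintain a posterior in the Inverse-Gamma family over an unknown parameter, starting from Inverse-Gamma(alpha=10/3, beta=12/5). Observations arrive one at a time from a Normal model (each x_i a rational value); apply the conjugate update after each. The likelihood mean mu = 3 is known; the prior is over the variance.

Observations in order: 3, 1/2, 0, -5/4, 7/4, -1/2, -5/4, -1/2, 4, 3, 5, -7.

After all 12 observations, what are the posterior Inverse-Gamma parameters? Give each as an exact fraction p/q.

alpha=28/3, beta=14979/160

obs 1: x=3 → posterior Inverse-Gamma(23/6, 12/5)
obs 2: x=1/2 → posterior Inverse-Gamma(13/3, 221/40)
obs 3: x=0 → posterior Inverse-Gamma(29/6, 401/40)
obs 4: x=-5/4 → posterior Inverse-Gamma(16/3, 3049/160)
obs 5: x=7/4 → posterior Inverse-Gamma(35/6, 1587/80)
obs 6: x=-1/2 → posterior Inverse-Gamma(19/3, 2077/80)
obs 7: x=-5/4 → posterior Inverse-Gamma(41/6, 5599/160)
obs 8: x=-1/2 → posterior Inverse-Gamma(22/3, 6579/160)
obs 9: x=4 → posterior Inverse-Gamma(47/6, 6659/160)
obs 10: x=3 → posterior Inverse-Gamma(25/3, 6659/160)
obs 11: x=5 → posterior Inverse-Gamma(53/6, 6979/160)
obs 12: x=-7 → posterior Inverse-Gamma(28/3, 14979/160)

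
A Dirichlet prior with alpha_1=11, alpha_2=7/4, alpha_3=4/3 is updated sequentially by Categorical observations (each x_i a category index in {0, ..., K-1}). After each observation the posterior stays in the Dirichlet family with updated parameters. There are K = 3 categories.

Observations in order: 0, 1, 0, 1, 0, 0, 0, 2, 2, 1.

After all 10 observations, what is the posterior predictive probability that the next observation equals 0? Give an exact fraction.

obs 1: x=0 → posterior Dirichlet(12, 7/4, 4/3)
obs 2: x=1 → posterior Dirichlet(12, 11/4, 4/3)
obs 3: x=0 → posterior Dirichlet(13, 11/4, 4/3)
obs 4: x=1 → posterior Dirichlet(13, 15/4, 4/3)
obs 5: x=0 → posterior Dirichlet(14, 15/4, 4/3)
obs 6: x=0 → posterior Dirichlet(15, 15/4, 4/3)
obs 7: x=0 → posterior Dirichlet(16, 15/4, 4/3)
obs 8: x=2 → posterior Dirichlet(16, 15/4, 7/3)
obs 9: x=2 → posterior Dirichlet(16, 15/4, 10/3)
obs 10: x=1 → posterior Dirichlet(16, 19/4, 10/3)

192/289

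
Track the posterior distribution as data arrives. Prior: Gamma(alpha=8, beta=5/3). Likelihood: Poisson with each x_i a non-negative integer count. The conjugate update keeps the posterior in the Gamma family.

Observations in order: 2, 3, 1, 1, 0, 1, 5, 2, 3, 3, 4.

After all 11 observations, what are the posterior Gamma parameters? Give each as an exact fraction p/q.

alpha=33, beta=38/3

obs 1: x=2 → posterior Gamma(10, 8/3)
obs 2: x=3 → posterior Gamma(13, 11/3)
obs 3: x=1 → posterior Gamma(14, 14/3)
obs 4: x=1 → posterior Gamma(15, 17/3)
obs 5: x=0 → posterior Gamma(15, 20/3)
obs 6: x=1 → posterior Gamma(16, 23/3)
obs 7: x=5 → posterior Gamma(21, 26/3)
obs 8: x=2 → posterior Gamma(23, 29/3)
obs 9: x=3 → posterior Gamma(26, 32/3)
obs 10: x=3 → posterior Gamma(29, 35/3)
obs 11: x=4 → posterior Gamma(33, 38/3)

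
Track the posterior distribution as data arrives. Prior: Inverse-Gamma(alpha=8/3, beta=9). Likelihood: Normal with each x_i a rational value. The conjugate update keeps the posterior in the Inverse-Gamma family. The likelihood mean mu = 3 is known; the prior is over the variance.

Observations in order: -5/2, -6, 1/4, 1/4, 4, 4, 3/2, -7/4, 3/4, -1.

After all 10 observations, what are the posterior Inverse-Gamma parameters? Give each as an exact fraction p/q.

alpha=23/3, beta=769/8

obs 1: x=-5/2 → posterior Inverse-Gamma(19/6, 193/8)
obs 2: x=-6 → posterior Inverse-Gamma(11/3, 517/8)
obs 3: x=1/4 → posterior Inverse-Gamma(25/6, 2189/32)
obs 4: x=1/4 → posterior Inverse-Gamma(14/3, 1155/16)
obs 5: x=4 → posterior Inverse-Gamma(31/6, 1163/16)
obs 6: x=4 → posterior Inverse-Gamma(17/3, 1171/16)
obs 7: x=3/2 → posterior Inverse-Gamma(37/6, 1189/16)
obs 8: x=-7/4 → posterior Inverse-Gamma(20/3, 2739/32)
obs 9: x=3/4 → posterior Inverse-Gamma(43/6, 705/8)
obs 10: x=-1 → posterior Inverse-Gamma(23/3, 769/8)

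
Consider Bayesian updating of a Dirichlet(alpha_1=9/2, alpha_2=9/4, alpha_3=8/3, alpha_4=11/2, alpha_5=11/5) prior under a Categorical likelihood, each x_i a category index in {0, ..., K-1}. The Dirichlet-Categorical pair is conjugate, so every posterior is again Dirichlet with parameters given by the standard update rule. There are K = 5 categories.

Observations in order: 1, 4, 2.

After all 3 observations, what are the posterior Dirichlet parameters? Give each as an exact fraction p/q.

obs 1: x=1 → posterior Dirichlet(9/2, 13/4, 8/3, 11/2, 11/5)
obs 2: x=4 → posterior Dirichlet(9/2, 13/4, 8/3, 11/2, 16/5)
obs 3: x=2 → posterior Dirichlet(9/2, 13/4, 11/3, 11/2, 16/5)

alpha_1=9/2, alpha_2=13/4, alpha_3=11/3, alpha_4=11/2, alpha_5=16/5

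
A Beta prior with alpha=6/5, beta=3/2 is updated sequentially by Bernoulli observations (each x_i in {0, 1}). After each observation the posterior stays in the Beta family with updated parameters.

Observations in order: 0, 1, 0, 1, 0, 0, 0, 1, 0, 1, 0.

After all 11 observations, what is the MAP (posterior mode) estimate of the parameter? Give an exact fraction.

obs 1: x=0 → posterior Beta(6/5, 5/2)
obs 2: x=1 → posterior Beta(11/5, 5/2)
obs 3: x=0 → posterior Beta(11/5, 7/2)
obs 4: x=1 → posterior Beta(16/5, 7/2)
obs 5: x=0 → posterior Beta(16/5, 9/2)
obs 6: x=0 → posterior Beta(16/5, 11/2)
obs 7: x=0 → posterior Beta(16/5, 13/2)
obs 8: x=1 → posterior Beta(21/5, 13/2)
obs 9: x=0 → posterior Beta(21/5, 15/2)
obs 10: x=1 → posterior Beta(26/5, 15/2)
obs 11: x=0 → posterior Beta(26/5, 17/2)

14/39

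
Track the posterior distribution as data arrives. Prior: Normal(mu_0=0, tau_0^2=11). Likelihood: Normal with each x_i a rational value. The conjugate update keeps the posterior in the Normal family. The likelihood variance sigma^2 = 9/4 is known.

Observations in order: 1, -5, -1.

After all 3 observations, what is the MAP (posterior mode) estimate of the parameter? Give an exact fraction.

obs 1: x=1 → posterior Normal(44/53, 99/53)
obs 2: x=-5 → posterior Normal(-176/97, 99/97)
obs 3: x=-1 → posterior Normal(-220/141, 33/47)

-220/141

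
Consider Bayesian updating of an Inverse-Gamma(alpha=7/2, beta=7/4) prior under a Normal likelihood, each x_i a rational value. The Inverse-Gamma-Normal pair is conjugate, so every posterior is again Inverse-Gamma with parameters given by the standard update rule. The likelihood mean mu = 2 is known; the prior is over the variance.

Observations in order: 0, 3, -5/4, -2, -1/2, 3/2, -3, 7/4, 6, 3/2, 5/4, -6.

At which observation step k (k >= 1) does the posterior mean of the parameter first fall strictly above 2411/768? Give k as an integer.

obs 1: x=0 → posterior Inverse-Gamma(4, 15/4)
obs 2: x=3 → posterior Inverse-Gamma(9/2, 17/4)
obs 3: x=-5/4 → posterior Inverse-Gamma(5, 305/32)
obs 4: x=-2 → posterior Inverse-Gamma(11/2, 561/32)
obs 5: x=-1/2 → posterior Inverse-Gamma(6, 661/32)
obs 6: x=3/2 → posterior Inverse-Gamma(13/2, 665/32)
obs 7: x=-3 → posterior Inverse-Gamma(7, 1065/32)
obs 8: x=7/4 → posterior Inverse-Gamma(15/2, 533/16)
obs 9: x=6 → posterior Inverse-Gamma(8, 661/16)
obs 10: x=3/2 → posterior Inverse-Gamma(17/2, 663/16)
obs 11: x=5/4 → posterior Inverse-Gamma(9, 1335/32)
obs 12: x=-6 → posterior Inverse-Gamma(19/2, 2359/32)

k = 4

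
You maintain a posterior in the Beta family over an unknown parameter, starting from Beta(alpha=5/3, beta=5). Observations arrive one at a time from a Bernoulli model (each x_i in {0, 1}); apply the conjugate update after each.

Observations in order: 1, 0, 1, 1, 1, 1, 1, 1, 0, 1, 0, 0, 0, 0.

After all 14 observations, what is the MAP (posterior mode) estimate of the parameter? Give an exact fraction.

obs 1: x=1 → posterior Beta(8/3, 5)
obs 2: x=0 → posterior Beta(8/3, 6)
obs 3: x=1 → posterior Beta(11/3, 6)
obs 4: x=1 → posterior Beta(14/3, 6)
obs 5: x=1 → posterior Beta(17/3, 6)
obs 6: x=1 → posterior Beta(20/3, 6)
obs 7: x=1 → posterior Beta(23/3, 6)
obs 8: x=1 → posterior Beta(26/3, 6)
obs 9: x=0 → posterior Beta(26/3, 7)
obs 10: x=1 → posterior Beta(29/3, 7)
obs 11: x=0 → posterior Beta(29/3, 8)
obs 12: x=0 → posterior Beta(29/3, 9)
obs 13: x=0 → posterior Beta(29/3, 10)
obs 14: x=0 → posterior Beta(29/3, 11)

13/28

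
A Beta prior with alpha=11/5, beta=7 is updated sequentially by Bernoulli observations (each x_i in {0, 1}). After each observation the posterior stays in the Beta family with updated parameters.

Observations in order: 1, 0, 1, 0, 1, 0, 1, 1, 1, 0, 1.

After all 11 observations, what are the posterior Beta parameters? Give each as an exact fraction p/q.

obs 1: x=1 → posterior Beta(16/5, 7)
obs 2: x=0 → posterior Beta(16/5, 8)
obs 3: x=1 → posterior Beta(21/5, 8)
obs 4: x=0 → posterior Beta(21/5, 9)
obs 5: x=1 → posterior Beta(26/5, 9)
obs 6: x=0 → posterior Beta(26/5, 10)
obs 7: x=1 → posterior Beta(31/5, 10)
obs 8: x=1 → posterior Beta(36/5, 10)
obs 9: x=1 → posterior Beta(41/5, 10)
obs 10: x=0 → posterior Beta(41/5, 11)
obs 11: x=1 → posterior Beta(46/5, 11)

alpha=46/5, beta=11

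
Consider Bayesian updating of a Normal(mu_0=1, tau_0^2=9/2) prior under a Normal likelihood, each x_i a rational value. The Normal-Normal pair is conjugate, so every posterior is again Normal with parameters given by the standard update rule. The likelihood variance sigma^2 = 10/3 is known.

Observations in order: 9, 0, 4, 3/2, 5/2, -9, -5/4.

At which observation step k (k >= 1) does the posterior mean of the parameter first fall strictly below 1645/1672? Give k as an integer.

k = 7

obs 1: x=9 → posterior Normal(263/47, 90/47)
obs 2: x=0 → posterior Normal(263/74, 45/37)
obs 3: x=4 → posterior Normal(371/101, 90/101)
obs 4: x=3/2 → posterior Normal(823/256, 45/64)
obs 5: x=5/2 → posterior Normal(479/155, 18/31)
obs 6: x=-9 → posterior Normal(118/91, 45/91)
obs 7: x=-5/4 → posterior Normal(809/836, 90/209)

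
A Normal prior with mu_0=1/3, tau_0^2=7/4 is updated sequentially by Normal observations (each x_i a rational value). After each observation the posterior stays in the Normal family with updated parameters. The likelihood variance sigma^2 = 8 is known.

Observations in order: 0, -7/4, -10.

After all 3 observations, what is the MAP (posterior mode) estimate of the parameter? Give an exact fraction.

-859/636

obs 1: x=0 → posterior Normal(32/117, 56/39)
obs 2: x=-7/4 → posterior Normal(-19/552, 28/23)
obs 3: x=-10 → posterior Normal(-859/636, 56/53)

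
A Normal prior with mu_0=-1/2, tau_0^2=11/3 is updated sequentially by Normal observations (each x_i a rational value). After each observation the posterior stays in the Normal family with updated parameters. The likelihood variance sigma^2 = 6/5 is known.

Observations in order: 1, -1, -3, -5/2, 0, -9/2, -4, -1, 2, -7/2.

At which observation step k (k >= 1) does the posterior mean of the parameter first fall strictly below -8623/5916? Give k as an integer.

k = 6

obs 1: x=1 → posterior Normal(46/73, 66/73)
obs 2: x=-1 → posterior Normal(-9/128, 33/64)
obs 3: x=-3 → posterior Normal(-58/61, 22/61)
obs 4: x=-5/2 → posterior Normal(-89/68, 33/119)
obs 5: x=0 → posterior Normal(-623/586, 66/293)
obs 6: x=-9/2 → posterior Normal(-559/348, 11/58)
obs 7: x=-4 → posterior Normal(-779/403, 66/403)
obs 8: x=-1 → posterior Normal(-417/229, 33/229)
obs 9: x=2 → posterior Normal(-724/513, 22/171)
obs 10: x=-7/2 → posterior Normal(-1833/1136, 33/284)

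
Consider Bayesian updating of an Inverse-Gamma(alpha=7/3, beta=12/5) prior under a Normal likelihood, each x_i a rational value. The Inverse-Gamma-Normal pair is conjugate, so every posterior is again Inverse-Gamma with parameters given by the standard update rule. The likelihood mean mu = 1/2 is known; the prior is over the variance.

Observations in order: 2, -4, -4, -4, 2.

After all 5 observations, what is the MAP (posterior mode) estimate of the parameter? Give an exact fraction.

obs 1: x=2 → posterior Inverse-Gamma(17/6, 141/40)
obs 2: x=-4 → posterior Inverse-Gamma(10/3, 273/20)
obs 3: x=-4 → posterior Inverse-Gamma(23/6, 951/40)
obs 4: x=-4 → posterior Inverse-Gamma(13/3, 339/10)
obs 5: x=2 → posterior Inverse-Gamma(29/6, 1401/40)

4203/700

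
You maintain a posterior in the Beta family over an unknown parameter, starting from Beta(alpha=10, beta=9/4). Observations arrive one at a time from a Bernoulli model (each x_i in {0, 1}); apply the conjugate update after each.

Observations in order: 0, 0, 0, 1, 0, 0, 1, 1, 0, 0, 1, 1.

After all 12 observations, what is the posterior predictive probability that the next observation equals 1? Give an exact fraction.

obs 1: x=0 → posterior Beta(10, 13/4)
obs 2: x=0 → posterior Beta(10, 17/4)
obs 3: x=0 → posterior Beta(10, 21/4)
obs 4: x=1 → posterior Beta(11, 21/4)
obs 5: x=0 → posterior Beta(11, 25/4)
obs 6: x=0 → posterior Beta(11, 29/4)
obs 7: x=1 → posterior Beta(12, 29/4)
obs 8: x=1 → posterior Beta(13, 29/4)
obs 9: x=0 → posterior Beta(13, 33/4)
obs 10: x=0 → posterior Beta(13, 37/4)
obs 11: x=1 → posterior Beta(14, 37/4)
obs 12: x=1 → posterior Beta(15, 37/4)

60/97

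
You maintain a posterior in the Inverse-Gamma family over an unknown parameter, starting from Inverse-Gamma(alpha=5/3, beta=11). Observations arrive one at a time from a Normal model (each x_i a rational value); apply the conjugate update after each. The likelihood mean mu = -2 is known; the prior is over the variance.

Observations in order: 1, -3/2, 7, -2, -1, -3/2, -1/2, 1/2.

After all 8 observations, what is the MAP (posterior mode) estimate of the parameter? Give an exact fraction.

obs 1: x=1 → posterior Inverse-Gamma(13/6, 31/2)
obs 2: x=-3/2 → posterior Inverse-Gamma(8/3, 125/8)
obs 3: x=7 → posterior Inverse-Gamma(19/6, 449/8)
obs 4: x=-2 → posterior Inverse-Gamma(11/3, 449/8)
obs 5: x=-1 → posterior Inverse-Gamma(25/6, 453/8)
obs 6: x=-3/2 → posterior Inverse-Gamma(14/3, 227/4)
obs 7: x=-1/2 → posterior Inverse-Gamma(31/6, 463/8)
obs 8: x=1/2 → posterior Inverse-Gamma(17/3, 61)

183/20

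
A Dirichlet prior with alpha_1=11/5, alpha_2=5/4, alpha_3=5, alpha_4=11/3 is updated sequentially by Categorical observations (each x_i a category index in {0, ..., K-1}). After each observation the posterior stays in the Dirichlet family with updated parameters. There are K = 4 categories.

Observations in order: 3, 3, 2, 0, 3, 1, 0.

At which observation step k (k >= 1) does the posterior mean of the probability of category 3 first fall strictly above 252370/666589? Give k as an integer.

k = 2

obs 1: x=3 → posterior Dirichlet(11/5, 5/4, 5, 14/3)
obs 2: x=3 → posterior Dirichlet(11/5, 5/4, 5, 17/3)
obs 3: x=2 → posterior Dirichlet(11/5, 5/4, 6, 17/3)
obs 4: x=0 → posterior Dirichlet(16/5, 5/4, 6, 17/3)
obs 5: x=3 → posterior Dirichlet(16/5, 5/4, 6, 20/3)
obs 6: x=1 → posterior Dirichlet(16/5, 9/4, 6, 20/3)
obs 7: x=0 → posterior Dirichlet(21/5, 9/4, 6, 20/3)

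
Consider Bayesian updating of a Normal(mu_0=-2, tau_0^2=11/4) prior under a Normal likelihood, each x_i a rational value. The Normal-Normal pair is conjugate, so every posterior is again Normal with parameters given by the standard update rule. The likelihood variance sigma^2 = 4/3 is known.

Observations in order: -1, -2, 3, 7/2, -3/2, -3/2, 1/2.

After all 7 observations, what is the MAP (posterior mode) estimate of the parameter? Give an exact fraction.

obs 1: x=-1 → posterior Normal(-65/49, 44/49)
obs 2: x=-2 → posterior Normal(-131/82, 22/41)
obs 3: x=3 → posterior Normal(-32/115, 44/115)
obs 4: x=7/2 → posterior Normal(167/296, 11/37)
obs 5: x=-3/2 → posterior Normal(34/181, 44/181)
obs 6: x=-3/2 → posterior Normal(-31/428, 22/107)
obs 7: x=1/2 → posterior Normal(1/247, 44/247)

1/247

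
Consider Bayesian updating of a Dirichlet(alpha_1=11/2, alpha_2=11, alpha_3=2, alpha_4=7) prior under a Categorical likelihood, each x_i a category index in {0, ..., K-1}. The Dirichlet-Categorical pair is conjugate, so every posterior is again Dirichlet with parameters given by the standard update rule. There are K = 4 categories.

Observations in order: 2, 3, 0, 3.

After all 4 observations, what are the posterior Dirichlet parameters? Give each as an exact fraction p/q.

alpha_1=13/2, alpha_2=11, alpha_3=3, alpha_4=9

obs 1: x=2 → posterior Dirichlet(11/2, 11, 3, 7)
obs 2: x=3 → posterior Dirichlet(11/2, 11, 3, 8)
obs 3: x=0 → posterior Dirichlet(13/2, 11, 3, 8)
obs 4: x=3 → posterior Dirichlet(13/2, 11, 3, 9)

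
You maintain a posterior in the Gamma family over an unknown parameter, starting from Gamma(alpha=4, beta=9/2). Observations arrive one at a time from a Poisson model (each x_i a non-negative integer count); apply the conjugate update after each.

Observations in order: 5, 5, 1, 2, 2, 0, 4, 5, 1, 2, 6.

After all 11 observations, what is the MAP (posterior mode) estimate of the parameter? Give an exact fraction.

72/31

obs 1: x=5 → posterior Gamma(9, 11/2)
obs 2: x=5 → posterior Gamma(14, 13/2)
obs 3: x=1 → posterior Gamma(15, 15/2)
obs 4: x=2 → posterior Gamma(17, 17/2)
obs 5: x=2 → posterior Gamma(19, 19/2)
obs 6: x=0 → posterior Gamma(19, 21/2)
obs 7: x=4 → posterior Gamma(23, 23/2)
obs 8: x=5 → posterior Gamma(28, 25/2)
obs 9: x=1 → posterior Gamma(29, 27/2)
obs 10: x=2 → posterior Gamma(31, 29/2)
obs 11: x=6 → posterior Gamma(37, 31/2)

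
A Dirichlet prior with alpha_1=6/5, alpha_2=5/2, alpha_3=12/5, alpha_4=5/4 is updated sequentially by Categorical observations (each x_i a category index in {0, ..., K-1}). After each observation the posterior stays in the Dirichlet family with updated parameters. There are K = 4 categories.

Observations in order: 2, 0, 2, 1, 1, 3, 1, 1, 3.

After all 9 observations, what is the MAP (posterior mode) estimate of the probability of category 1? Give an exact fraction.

110/247

obs 1: x=2 → posterior Dirichlet(6/5, 5/2, 17/5, 5/4)
obs 2: x=0 → posterior Dirichlet(11/5, 5/2, 17/5, 5/4)
obs 3: x=2 → posterior Dirichlet(11/5, 5/2, 22/5, 5/4)
obs 4: x=1 → posterior Dirichlet(11/5, 7/2, 22/5, 5/4)
obs 5: x=1 → posterior Dirichlet(11/5, 9/2, 22/5, 5/4)
obs 6: x=3 → posterior Dirichlet(11/5, 9/2, 22/5, 9/4)
obs 7: x=1 → posterior Dirichlet(11/5, 11/2, 22/5, 9/4)
obs 8: x=1 → posterior Dirichlet(11/5, 13/2, 22/5, 9/4)
obs 9: x=3 → posterior Dirichlet(11/5, 13/2, 22/5, 13/4)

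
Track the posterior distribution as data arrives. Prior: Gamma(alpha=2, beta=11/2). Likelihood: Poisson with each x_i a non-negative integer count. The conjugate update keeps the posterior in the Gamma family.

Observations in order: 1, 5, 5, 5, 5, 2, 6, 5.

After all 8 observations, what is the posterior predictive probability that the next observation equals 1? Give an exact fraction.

obs 1: x=1 → posterior Gamma(3, 13/2)
obs 2: x=5 → posterior Gamma(8, 15/2)
obs 3: x=5 → posterior Gamma(13, 17/2)
obs 4: x=5 → posterior Gamma(18, 19/2)
obs 5: x=5 → posterior Gamma(23, 21/2)
obs 6: x=2 → posterior Gamma(25, 23/2)
obs 7: x=6 → posterior Gamma(31, 25/2)
obs 8: x=5 → posterior Gamma(36, 27/2)

243460217773636296690975946012241364254293976533096392/1284475787728524720826927656893473276744000042113841709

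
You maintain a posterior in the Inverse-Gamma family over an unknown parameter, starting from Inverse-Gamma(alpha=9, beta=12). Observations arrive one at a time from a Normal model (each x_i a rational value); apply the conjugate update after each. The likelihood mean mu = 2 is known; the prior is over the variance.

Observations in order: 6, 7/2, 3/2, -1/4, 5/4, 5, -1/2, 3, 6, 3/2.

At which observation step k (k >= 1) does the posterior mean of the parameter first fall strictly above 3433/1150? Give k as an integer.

obs 1: x=6 → posterior Inverse-Gamma(19/2, 20)
obs 2: x=7/2 → posterior Inverse-Gamma(10, 169/8)
obs 3: x=3/2 → posterior Inverse-Gamma(21/2, 85/4)
obs 4: x=-1/4 → posterior Inverse-Gamma(11, 761/32)
obs 5: x=5/4 → posterior Inverse-Gamma(23/2, 385/16)
obs 6: x=5 → posterior Inverse-Gamma(12, 457/16)
obs 7: x=-1/2 → posterior Inverse-Gamma(25/2, 507/16)
obs 8: x=3 → posterior Inverse-Gamma(13, 515/16)
obs 9: x=6 → posterior Inverse-Gamma(27/2, 643/16)
obs 10: x=3/2 → posterior Inverse-Gamma(14, 645/16)

k = 9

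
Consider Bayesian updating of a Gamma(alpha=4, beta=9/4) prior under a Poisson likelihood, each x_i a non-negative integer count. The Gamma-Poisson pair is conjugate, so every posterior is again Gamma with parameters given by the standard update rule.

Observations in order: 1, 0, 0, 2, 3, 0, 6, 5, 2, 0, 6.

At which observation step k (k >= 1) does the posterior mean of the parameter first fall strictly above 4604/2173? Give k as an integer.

k = 11

obs 1: x=1 → posterior Gamma(5, 13/4)
obs 2: x=0 → posterior Gamma(5, 17/4)
obs 3: x=0 → posterior Gamma(5, 21/4)
obs 4: x=2 → posterior Gamma(7, 25/4)
obs 5: x=3 → posterior Gamma(10, 29/4)
obs 6: x=0 → posterior Gamma(10, 33/4)
obs 7: x=6 → posterior Gamma(16, 37/4)
obs 8: x=5 → posterior Gamma(21, 41/4)
obs 9: x=2 → posterior Gamma(23, 45/4)
obs 10: x=0 → posterior Gamma(23, 49/4)
obs 11: x=6 → posterior Gamma(29, 53/4)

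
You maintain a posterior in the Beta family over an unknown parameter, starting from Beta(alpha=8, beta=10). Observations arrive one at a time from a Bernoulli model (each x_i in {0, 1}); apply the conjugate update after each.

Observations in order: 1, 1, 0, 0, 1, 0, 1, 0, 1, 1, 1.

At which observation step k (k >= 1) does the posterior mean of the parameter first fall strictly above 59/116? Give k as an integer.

k = 11

obs 1: x=1 → posterior Beta(9, 10)
obs 2: x=1 → posterior Beta(10, 10)
obs 3: x=0 → posterior Beta(10, 11)
obs 4: x=0 → posterior Beta(10, 12)
obs 5: x=1 → posterior Beta(11, 12)
obs 6: x=0 → posterior Beta(11, 13)
obs 7: x=1 → posterior Beta(12, 13)
obs 8: x=0 → posterior Beta(12, 14)
obs 9: x=1 → posterior Beta(13, 14)
obs 10: x=1 → posterior Beta(14, 14)
obs 11: x=1 → posterior Beta(15, 14)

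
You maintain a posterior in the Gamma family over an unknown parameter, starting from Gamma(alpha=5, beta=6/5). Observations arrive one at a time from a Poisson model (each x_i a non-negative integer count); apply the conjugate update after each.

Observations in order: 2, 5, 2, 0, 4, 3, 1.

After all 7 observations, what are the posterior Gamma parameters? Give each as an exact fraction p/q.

obs 1: x=2 → posterior Gamma(7, 11/5)
obs 2: x=5 → posterior Gamma(12, 16/5)
obs 3: x=2 → posterior Gamma(14, 21/5)
obs 4: x=0 → posterior Gamma(14, 26/5)
obs 5: x=4 → posterior Gamma(18, 31/5)
obs 6: x=3 → posterior Gamma(21, 36/5)
obs 7: x=1 → posterior Gamma(22, 41/5)

alpha=22, beta=41/5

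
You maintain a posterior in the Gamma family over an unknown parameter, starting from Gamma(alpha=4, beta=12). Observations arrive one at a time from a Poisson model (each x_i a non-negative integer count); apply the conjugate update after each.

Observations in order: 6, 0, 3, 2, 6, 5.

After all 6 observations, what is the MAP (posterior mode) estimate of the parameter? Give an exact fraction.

obs 1: x=6 → posterior Gamma(10, 13)
obs 2: x=0 → posterior Gamma(10, 14)
obs 3: x=3 → posterior Gamma(13, 15)
obs 4: x=2 → posterior Gamma(15, 16)
obs 5: x=6 → posterior Gamma(21, 17)
obs 6: x=5 → posterior Gamma(26, 18)

25/18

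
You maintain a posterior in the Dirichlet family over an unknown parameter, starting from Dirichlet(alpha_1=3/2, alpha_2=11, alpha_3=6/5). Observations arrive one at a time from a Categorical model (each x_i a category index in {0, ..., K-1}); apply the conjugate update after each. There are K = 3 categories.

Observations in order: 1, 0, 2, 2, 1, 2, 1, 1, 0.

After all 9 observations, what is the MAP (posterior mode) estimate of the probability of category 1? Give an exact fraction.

140/197

obs 1: x=1 → posterior Dirichlet(3/2, 12, 6/5)
obs 2: x=0 → posterior Dirichlet(5/2, 12, 6/5)
obs 3: x=2 → posterior Dirichlet(5/2, 12, 11/5)
obs 4: x=2 → posterior Dirichlet(5/2, 12, 16/5)
obs 5: x=1 → posterior Dirichlet(5/2, 13, 16/5)
obs 6: x=2 → posterior Dirichlet(5/2, 13, 21/5)
obs 7: x=1 → posterior Dirichlet(5/2, 14, 21/5)
obs 8: x=1 → posterior Dirichlet(5/2, 15, 21/5)
obs 9: x=0 → posterior Dirichlet(7/2, 15, 21/5)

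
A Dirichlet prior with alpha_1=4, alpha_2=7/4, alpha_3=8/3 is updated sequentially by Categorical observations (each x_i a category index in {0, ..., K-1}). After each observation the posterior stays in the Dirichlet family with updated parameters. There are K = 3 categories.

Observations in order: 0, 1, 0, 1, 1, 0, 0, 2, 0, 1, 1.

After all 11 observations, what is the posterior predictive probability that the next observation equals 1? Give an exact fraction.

obs 1: x=0 → posterior Dirichlet(5, 7/4, 8/3)
obs 2: x=1 → posterior Dirichlet(5, 11/4, 8/3)
obs 3: x=0 → posterior Dirichlet(6, 11/4, 8/3)
obs 4: x=1 → posterior Dirichlet(6, 15/4, 8/3)
obs 5: x=1 → posterior Dirichlet(6, 19/4, 8/3)
obs 6: x=0 → posterior Dirichlet(7, 19/4, 8/3)
obs 7: x=0 → posterior Dirichlet(8, 19/4, 8/3)
obs 8: x=2 → posterior Dirichlet(8, 19/4, 11/3)
obs 9: x=0 → posterior Dirichlet(9, 19/4, 11/3)
obs 10: x=1 → posterior Dirichlet(9, 23/4, 11/3)
obs 11: x=1 → posterior Dirichlet(9, 27/4, 11/3)

81/233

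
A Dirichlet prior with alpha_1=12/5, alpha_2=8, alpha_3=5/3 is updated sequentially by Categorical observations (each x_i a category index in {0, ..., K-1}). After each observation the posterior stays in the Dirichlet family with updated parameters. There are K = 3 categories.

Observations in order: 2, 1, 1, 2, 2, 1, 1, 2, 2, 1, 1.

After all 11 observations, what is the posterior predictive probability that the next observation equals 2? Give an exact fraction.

obs 1: x=2 → posterior Dirichlet(12/5, 8, 8/3)
obs 2: x=1 → posterior Dirichlet(12/5, 9, 8/3)
obs 3: x=1 → posterior Dirichlet(12/5, 10, 8/3)
obs 4: x=2 → posterior Dirichlet(12/5, 10, 11/3)
obs 5: x=2 → posterior Dirichlet(12/5, 10, 14/3)
obs 6: x=1 → posterior Dirichlet(12/5, 11, 14/3)
obs 7: x=1 → posterior Dirichlet(12/5, 12, 14/3)
obs 8: x=2 → posterior Dirichlet(12/5, 12, 17/3)
obs 9: x=2 → posterior Dirichlet(12/5, 12, 20/3)
obs 10: x=1 → posterior Dirichlet(12/5, 13, 20/3)
obs 11: x=1 → posterior Dirichlet(12/5, 14, 20/3)

50/173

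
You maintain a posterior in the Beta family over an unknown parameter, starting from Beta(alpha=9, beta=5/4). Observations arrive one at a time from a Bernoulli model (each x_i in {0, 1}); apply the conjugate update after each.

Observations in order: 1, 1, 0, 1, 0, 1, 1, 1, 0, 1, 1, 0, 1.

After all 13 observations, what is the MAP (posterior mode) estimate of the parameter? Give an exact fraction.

4/5

obs 1: x=1 → posterior Beta(10, 5/4)
obs 2: x=1 → posterior Beta(11, 5/4)
obs 3: x=0 → posterior Beta(11, 9/4)
obs 4: x=1 → posterior Beta(12, 9/4)
obs 5: x=0 → posterior Beta(12, 13/4)
obs 6: x=1 → posterior Beta(13, 13/4)
obs 7: x=1 → posterior Beta(14, 13/4)
obs 8: x=1 → posterior Beta(15, 13/4)
obs 9: x=0 → posterior Beta(15, 17/4)
obs 10: x=1 → posterior Beta(16, 17/4)
obs 11: x=1 → posterior Beta(17, 17/4)
obs 12: x=0 → posterior Beta(17, 21/4)
obs 13: x=1 → posterior Beta(18, 21/4)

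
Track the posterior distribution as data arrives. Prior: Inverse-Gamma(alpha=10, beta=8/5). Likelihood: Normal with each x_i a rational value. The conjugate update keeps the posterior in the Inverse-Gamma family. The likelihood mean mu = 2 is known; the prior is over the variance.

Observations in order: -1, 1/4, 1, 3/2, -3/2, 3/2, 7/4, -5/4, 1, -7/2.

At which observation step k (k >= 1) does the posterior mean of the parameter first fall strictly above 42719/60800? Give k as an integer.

obs 1: x=-1 → posterior Inverse-Gamma(21/2, 61/10)
obs 2: x=1/4 → posterior Inverse-Gamma(11, 1221/160)
obs 3: x=1 → posterior Inverse-Gamma(23/2, 1301/160)
obs 4: x=3/2 → posterior Inverse-Gamma(12, 1321/160)
obs 5: x=-3/2 → posterior Inverse-Gamma(25/2, 2301/160)
obs 6: x=3/2 → posterior Inverse-Gamma(13, 2321/160)
obs 7: x=7/4 → posterior Inverse-Gamma(27/2, 1163/80)
obs 8: x=-5/4 → posterior Inverse-Gamma(14, 3171/160)
obs 9: x=1 → posterior Inverse-Gamma(29/2, 3251/160)
obs 10: x=-7/2 → posterior Inverse-Gamma(15, 5671/160)

k = 2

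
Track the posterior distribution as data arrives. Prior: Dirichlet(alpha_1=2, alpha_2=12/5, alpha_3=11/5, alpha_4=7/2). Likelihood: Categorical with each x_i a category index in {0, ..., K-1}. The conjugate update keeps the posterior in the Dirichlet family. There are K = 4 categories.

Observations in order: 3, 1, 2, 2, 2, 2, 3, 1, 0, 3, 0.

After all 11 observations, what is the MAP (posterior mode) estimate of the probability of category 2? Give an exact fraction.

obs 1: x=3 → posterior Dirichlet(2, 12/5, 11/5, 9/2)
obs 2: x=1 → posterior Dirichlet(2, 17/5, 11/5, 9/2)
obs 3: x=2 → posterior Dirichlet(2, 17/5, 16/5, 9/2)
obs 4: x=2 → posterior Dirichlet(2, 17/5, 21/5, 9/2)
obs 5: x=2 → posterior Dirichlet(2, 17/5, 26/5, 9/2)
obs 6: x=2 → posterior Dirichlet(2, 17/5, 31/5, 9/2)
obs 7: x=3 → posterior Dirichlet(2, 17/5, 31/5, 11/2)
obs 8: x=1 → posterior Dirichlet(2, 22/5, 31/5, 11/2)
obs 9: x=0 → posterior Dirichlet(3, 22/5, 31/5, 11/2)
obs 10: x=3 → posterior Dirichlet(3, 22/5, 31/5, 13/2)
obs 11: x=0 → posterior Dirichlet(4, 22/5, 31/5, 13/2)

52/171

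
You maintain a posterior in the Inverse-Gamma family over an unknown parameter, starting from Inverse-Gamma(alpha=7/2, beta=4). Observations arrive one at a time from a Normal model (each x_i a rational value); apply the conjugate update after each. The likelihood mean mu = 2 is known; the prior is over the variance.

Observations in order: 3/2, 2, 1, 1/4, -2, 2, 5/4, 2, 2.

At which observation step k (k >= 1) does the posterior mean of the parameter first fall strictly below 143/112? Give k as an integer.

obs 1: x=3/2 → posterior Inverse-Gamma(4, 33/8)
obs 2: x=2 → posterior Inverse-Gamma(9/2, 33/8)
obs 3: x=1 → posterior Inverse-Gamma(5, 37/8)
obs 4: x=1/4 → posterior Inverse-Gamma(11/2, 197/32)
obs 5: x=-2 → posterior Inverse-Gamma(6, 453/32)
obs 6: x=2 → posterior Inverse-Gamma(13/2, 453/32)
obs 7: x=5/4 → posterior Inverse-Gamma(7, 231/16)
obs 8: x=2 → posterior Inverse-Gamma(15/2, 231/16)
obs 9: x=2 → posterior Inverse-Gamma(8, 231/16)

k = 2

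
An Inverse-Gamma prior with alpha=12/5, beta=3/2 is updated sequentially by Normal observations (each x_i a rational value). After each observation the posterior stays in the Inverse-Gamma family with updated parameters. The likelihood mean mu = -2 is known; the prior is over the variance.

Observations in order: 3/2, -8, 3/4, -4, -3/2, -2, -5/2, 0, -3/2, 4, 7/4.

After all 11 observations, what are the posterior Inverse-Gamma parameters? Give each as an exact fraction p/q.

obs 1: x=3/2 → posterior Inverse-Gamma(29/10, 61/8)
obs 2: x=-8 → posterior Inverse-Gamma(17/5, 205/8)
obs 3: x=3/4 → posterior Inverse-Gamma(39/10, 941/32)
obs 4: x=-4 → posterior Inverse-Gamma(22/5, 1005/32)
obs 5: x=-3/2 → posterior Inverse-Gamma(49/10, 1009/32)
obs 6: x=-2 → posterior Inverse-Gamma(27/5, 1009/32)
obs 7: x=-5/2 → posterior Inverse-Gamma(59/10, 1013/32)
obs 8: x=0 → posterior Inverse-Gamma(32/5, 1077/32)
obs 9: x=-3/2 → posterior Inverse-Gamma(69/10, 1081/32)
obs 10: x=4 → posterior Inverse-Gamma(37/5, 1657/32)
obs 11: x=7/4 → posterior Inverse-Gamma(79/10, 941/16)

alpha=79/10, beta=941/16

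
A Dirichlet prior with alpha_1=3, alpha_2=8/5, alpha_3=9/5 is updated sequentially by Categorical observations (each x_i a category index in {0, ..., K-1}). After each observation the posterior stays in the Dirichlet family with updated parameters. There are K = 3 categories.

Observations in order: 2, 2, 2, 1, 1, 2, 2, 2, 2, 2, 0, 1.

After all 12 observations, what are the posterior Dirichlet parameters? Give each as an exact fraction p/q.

obs 1: x=2 → posterior Dirichlet(3, 8/5, 14/5)
obs 2: x=2 → posterior Dirichlet(3, 8/5, 19/5)
obs 3: x=2 → posterior Dirichlet(3, 8/5, 24/5)
obs 4: x=1 → posterior Dirichlet(3, 13/5, 24/5)
obs 5: x=1 → posterior Dirichlet(3, 18/5, 24/5)
obs 6: x=2 → posterior Dirichlet(3, 18/5, 29/5)
obs 7: x=2 → posterior Dirichlet(3, 18/5, 34/5)
obs 8: x=2 → posterior Dirichlet(3, 18/5, 39/5)
obs 9: x=2 → posterior Dirichlet(3, 18/5, 44/5)
obs 10: x=2 → posterior Dirichlet(3, 18/5, 49/5)
obs 11: x=0 → posterior Dirichlet(4, 18/5, 49/5)
obs 12: x=1 → posterior Dirichlet(4, 23/5, 49/5)

alpha_1=4, alpha_2=23/5, alpha_3=49/5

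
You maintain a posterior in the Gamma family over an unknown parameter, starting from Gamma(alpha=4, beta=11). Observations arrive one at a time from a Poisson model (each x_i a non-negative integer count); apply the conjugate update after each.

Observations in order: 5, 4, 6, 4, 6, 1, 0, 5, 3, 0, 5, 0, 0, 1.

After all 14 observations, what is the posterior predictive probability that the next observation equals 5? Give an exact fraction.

3457970389641112060041534641274818540068736183457076549530029296875/134764054270773877568538127712586170731907355616942052304134850215936

obs 1: x=5 → posterior Gamma(9, 12)
obs 2: x=4 → posterior Gamma(13, 13)
obs 3: x=6 → posterior Gamma(19, 14)
obs 4: x=4 → posterior Gamma(23, 15)
obs 5: x=6 → posterior Gamma(29, 16)
obs 6: x=1 → posterior Gamma(30, 17)
obs 7: x=0 → posterior Gamma(30, 18)
obs 8: x=5 → posterior Gamma(35, 19)
obs 9: x=3 → posterior Gamma(38, 20)
obs 10: x=0 → posterior Gamma(38, 21)
obs 11: x=5 → posterior Gamma(43, 22)
obs 12: x=0 → posterior Gamma(43, 23)
obs 13: x=0 → posterior Gamma(43, 24)
obs 14: x=1 → posterior Gamma(44, 25)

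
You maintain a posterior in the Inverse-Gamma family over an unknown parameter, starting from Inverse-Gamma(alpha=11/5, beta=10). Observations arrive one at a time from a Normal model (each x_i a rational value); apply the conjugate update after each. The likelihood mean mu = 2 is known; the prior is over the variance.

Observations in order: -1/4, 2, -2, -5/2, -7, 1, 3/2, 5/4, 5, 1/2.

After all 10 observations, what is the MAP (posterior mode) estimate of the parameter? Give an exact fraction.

6215/656

obs 1: x=-1/4 → posterior Inverse-Gamma(27/10, 401/32)
obs 2: x=2 → posterior Inverse-Gamma(16/5, 401/32)
obs 3: x=-2 → posterior Inverse-Gamma(37/10, 657/32)
obs 4: x=-5/2 → posterior Inverse-Gamma(21/5, 981/32)
obs 5: x=-7 → posterior Inverse-Gamma(47/10, 2277/32)
obs 6: x=1 → posterior Inverse-Gamma(26/5, 2293/32)
obs 7: x=3/2 → posterior Inverse-Gamma(57/10, 2297/32)
obs 8: x=5/4 → posterior Inverse-Gamma(31/5, 1153/16)
obs 9: x=5 → posterior Inverse-Gamma(67/10, 1225/16)
obs 10: x=1/2 → posterior Inverse-Gamma(36/5, 1243/16)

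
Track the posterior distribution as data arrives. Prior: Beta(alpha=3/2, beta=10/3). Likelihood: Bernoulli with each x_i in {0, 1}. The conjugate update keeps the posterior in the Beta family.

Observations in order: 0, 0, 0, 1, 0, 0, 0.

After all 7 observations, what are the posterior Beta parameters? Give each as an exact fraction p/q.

alpha=5/2, beta=28/3

obs 1: x=0 → posterior Beta(3/2, 13/3)
obs 2: x=0 → posterior Beta(3/2, 16/3)
obs 3: x=0 → posterior Beta(3/2, 19/3)
obs 4: x=1 → posterior Beta(5/2, 19/3)
obs 5: x=0 → posterior Beta(5/2, 22/3)
obs 6: x=0 → posterior Beta(5/2, 25/3)
obs 7: x=0 → posterior Beta(5/2, 28/3)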